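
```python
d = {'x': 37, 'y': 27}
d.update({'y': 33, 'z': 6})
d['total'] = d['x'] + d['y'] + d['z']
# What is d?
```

After line 1: d = {'x': 37, 'y': 27}
After line 2 (y overwritten, z added): d = {'x': 37, 'y': 33, 'z': 6}
After line 3 (total = 37 + 33 + 6 = 76): d = {'x': 37, 'y': 33, 'z': 6, 'total': 76}

{'x': 37, 'y': 33, 'z': 6, 'total': 76}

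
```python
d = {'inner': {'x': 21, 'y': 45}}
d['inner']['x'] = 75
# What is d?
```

After line 1: d = {'inner': {'x': 21, 'y': 45}}
After line 2 (inner x overwritten): d = {'inner': {'x': 75, 'y': 45}}

{'inner': {'x': 75, 'y': 45}}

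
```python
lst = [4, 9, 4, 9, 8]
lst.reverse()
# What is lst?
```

[8, 9, 4, 9, 4]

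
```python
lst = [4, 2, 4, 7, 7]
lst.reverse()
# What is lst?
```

[7, 7, 4, 2, 4]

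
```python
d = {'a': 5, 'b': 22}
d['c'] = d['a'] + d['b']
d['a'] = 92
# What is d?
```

After line 1: d = {'a': 5, 'b': 22}
After line 2 (d['c'] = 5 + 22): d = {'a': 5, 'b': 22, 'c': 27}
After line 3: d = {'a': 92, 'b': 22, 'c': 27}

{'a': 92, 'b': 22, 'c': 27}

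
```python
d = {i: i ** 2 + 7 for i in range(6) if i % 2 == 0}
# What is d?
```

{0: 7, 2: 11, 4: 23}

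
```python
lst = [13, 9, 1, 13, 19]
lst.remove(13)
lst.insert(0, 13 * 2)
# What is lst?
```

After line 1: lst = [13, 9, 1, 13, 19]
After line 2 (remove first 13): lst = [9, 1, 13, 19]
After line 3 (insert 26 at index 0): lst = [26, 9, 1, 13, 19]

[26, 9, 1, 13, 19]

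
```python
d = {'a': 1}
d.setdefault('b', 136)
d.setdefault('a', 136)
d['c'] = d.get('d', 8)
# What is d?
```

After line 1: d = {'a': 1}
After line 2 (setdefault adds 'b'=136): d = {'a': 1, 'b': 136}
After line 3 (setdefault 'a' no-op, already exists): d = {'a': 1, 'b': 136}
After line 4 (get('d', 8) returns default since 'd' not in d): d = {'a': 1, 'b': 136, 'c': 8}

{'a': 1, 'b': 136, 'c': 8}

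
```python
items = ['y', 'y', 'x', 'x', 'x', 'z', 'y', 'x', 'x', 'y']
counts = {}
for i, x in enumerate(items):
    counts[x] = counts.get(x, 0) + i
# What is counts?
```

Initial: counts = {}, items = ['y', 'y', 'x', 'x', 'x', 'z', 'y', 'x', 'x', 'y']
i=0, x='y': counts = {'y': 0}
i=1, x='y': counts = {'y': 1}
i=2, x='x': counts = {'y': 1, 'x': 2}
i=3, x='x': counts = {'y': 1, 'x': 5}
i=4, x='x': counts = {'y': 1, 'x': 9}
i=5, x='z': counts = {'y': 1, 'x': 9, 'z': 5}
i=6, x='y': counts = {'y': 7, 'x': 9, 'z': 5}
i=7, x='x': counts = {'y': 7, 'x': 16, 'z': 5}
i=8, x='x': counts = {'y': 7, 'x': 24, 'z': 5}
i=9, x='y': counts = {'y': 16, 'x': 24, 'z': 5}

{'y': 16, 'x': 24, 'z': 5}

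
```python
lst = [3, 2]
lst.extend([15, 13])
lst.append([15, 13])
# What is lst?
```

After line 1: lst = [3, 2]
After line 2 (extend unpacks [15, 13]): lst = [3, 2, 15, 13]
After line 3 (append adds [15, 13] as single element): lst = [3, 2, 15, 13, [15, 13]]

[3, 2, 15, 13, [15, 13]]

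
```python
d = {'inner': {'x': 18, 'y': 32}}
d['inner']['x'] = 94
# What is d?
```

After line 1: d = {'inner': {'x': 18, 'y': 32}}
After line 2 (inner x overwritten): d = {'inner': {'x': 94, 'y': 32}}

{'inner': {'x': 94, 'y': 32}}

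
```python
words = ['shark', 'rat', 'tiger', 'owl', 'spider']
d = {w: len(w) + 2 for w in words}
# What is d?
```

{'shark': 7, 'rat': 5, 'tiger': 7, 'owl': 5, 'spider': 8}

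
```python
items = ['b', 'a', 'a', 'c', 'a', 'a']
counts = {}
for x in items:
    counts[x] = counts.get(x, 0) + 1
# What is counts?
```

Initial: counts = {}, items = ['b', 'a', 'a', 'c', 'a', 'a']
See 'b': counts = {'b': 1}
See 'a': counts = {'b': 1, 'a': 1}
See 'a': counts = {'b': 1, 'a': 2}
See 'c': counts = {'b': 1, 'a': 2, 'c': 1}
See 'a': counts = {'b': 1, 'a': 3, 'c': 1}
See 'a': counts = {'b': 1, 'a': 4, 'c': 1}

{'b': 1, 'a': 4, 'c': 1}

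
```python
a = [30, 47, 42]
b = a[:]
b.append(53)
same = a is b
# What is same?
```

After line 1: a = [30, 47, 42]
After line 2 (b = a[:] is a shallow copy, new object): a = [30, 47, 42], b = [30, 47, 42]
After line 3 (append only mutates b): a = [30, 47, 42], b = [30, 47, 42, 53]
After line 4 (same = a is b; different objects -> False): same = False

False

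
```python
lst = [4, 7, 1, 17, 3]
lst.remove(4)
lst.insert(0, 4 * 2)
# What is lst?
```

After line 1: lst = [4, 7, 1, 17, 3]
After line 2 (remove first 4): lst = [7, 1, 17, 3]
After line 3 (insert 8 at index 0): lst = [8, 7, 1, 17, 3]

[8, 7, 1, 17, 3]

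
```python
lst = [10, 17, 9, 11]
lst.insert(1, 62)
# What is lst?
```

[10, 62, 17, 9, 11]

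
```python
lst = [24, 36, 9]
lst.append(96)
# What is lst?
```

[24, 36, 9, 96]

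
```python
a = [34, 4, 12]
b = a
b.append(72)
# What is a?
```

After line 1: a = [34, 4, 12]
After line 2 (b = a is an alias, same object): a = [34, 4, 12], b = [34, 4, 12]
After line 3 (b.append mutates the shared list): a = [34, 4, 12, 72], b = [34, 4, 12, 72]

[34, 4, 12, 72]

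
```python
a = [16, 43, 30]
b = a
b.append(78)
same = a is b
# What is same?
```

After line 1: a = [16, 43, 30]
After line 2 (b = a is an alias, same object): a = [16, 43, 30], b = [16, 43, 30]
After line 3 (b.append mutates the shared list): a = [16, 43, 30, 78], b = [16, 43, 30, 78]
After line 4 (same = a is b; same object -> True): same = True

True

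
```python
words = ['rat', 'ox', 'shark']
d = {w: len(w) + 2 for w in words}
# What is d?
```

{'rat': 5, 'ox': 4, 'shark': 7}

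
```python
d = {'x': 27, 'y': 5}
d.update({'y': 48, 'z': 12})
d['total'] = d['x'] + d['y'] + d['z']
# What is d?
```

After line 1: d = {'x': 27, 'y': 5}
After line 2 (y overwritten, z added): d = {'x': 27, 'y': 48, 'z': 12}
After line 3 (total = 27 + 48 + 12 = 87): d = {'x': 27, 'y': 48, 'z': 12, 'total': 87}

{'x': 27, 'y': 48, 'z': 12, 'total': 87}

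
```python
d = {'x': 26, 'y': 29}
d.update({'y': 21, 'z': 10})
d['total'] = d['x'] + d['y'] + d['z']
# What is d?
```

After line 1: d = {'x': 26, 'y': 29}
After line 2 (y overwritten, z added): d = {'x': 26, 'y': 21, 'z': 10}
After line 3 (total = 26 + 21 + 10 = 57): d = {'x': 26, 'y': 21, 'z': 10, 'total': 57}

{'x': 26, 'y': 21, 'z': 10, 'total': 57}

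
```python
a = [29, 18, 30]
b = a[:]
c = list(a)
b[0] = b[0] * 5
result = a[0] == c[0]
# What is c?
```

After line 1: a = [29, 18, 30]
After line 2 (b = a[:], copy): a = [29, 18, 30], b = [29, 18, 30]
After line 3 (c = list(a) is a copy, new object): c = [29, 18, 30]
After line 4 (b[0] = 29 * 5 = 145; only b mutates (copy)): a = [29, 18, 30], b = [145, 18, 30], c = [29, 18, 30]
After line 5 (a[0] = 29, c[0] = 29; result = True)

[29, 18, 30]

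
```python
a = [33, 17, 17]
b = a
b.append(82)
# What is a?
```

After line 1: a = [33, 17, 17]
After line 2 (b = a is an alias, same object): a = [33, 17, 17], b = [33, 17, 17]
After line 3 (b.append mutates the shared list): a = [33, 17, 17, 82], b = [33, 17, 17, 82]

[33, 17, 17, 82]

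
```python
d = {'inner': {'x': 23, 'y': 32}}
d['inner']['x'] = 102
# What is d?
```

After line 1: d = {'inner': {'x': 23, 'y': 32}}
After line 2 (inner x overwritten): d = {'inner': {'x': 102, 'y': 32}}

{'inner': {'x': 102, 'y': 32}}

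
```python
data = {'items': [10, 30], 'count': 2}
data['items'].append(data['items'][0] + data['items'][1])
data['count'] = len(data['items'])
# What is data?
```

After line 1: data = {'items': [10, 30], 'count': 2}
After line 2 (append 10 + 30 = 40): data = {'items': [10, 30, 40], 'count': 2}
After line 3 (count = len(items) = 3): data = {'items': [10, 30, 40], 'count': 3}

{'items': [10, 30, 40], 'count': 3}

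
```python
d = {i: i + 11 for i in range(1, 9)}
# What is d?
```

{1: 12, 2: 13, 3: 14, 4: 15, 5: 16, 6: 17, 7: 18, 8: 19}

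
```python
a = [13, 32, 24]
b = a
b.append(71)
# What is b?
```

After line 1: a = [13, 32, 24]
After line 2 (b = a is an alias, same object): a = [13, 32, 24], b = [13, 32, 24]
After line 3 (b.append mutates the shared list): a = [13, 32, 24, 71], b = [13, 32, 24, 71]

[13, 32, 24, 71]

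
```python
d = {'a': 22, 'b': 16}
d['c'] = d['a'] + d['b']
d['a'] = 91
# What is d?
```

After line 1: d = {'a': 22, 'b': 16}
After line 2 (d['c'] = 22 + 16): d = {'a': 22, 'b': 16, 'c': 38}
After line 3: d = {'a': 91, 'b': 16, 'c': 38}

{'a': 91, 'b': 16, 'c': 38}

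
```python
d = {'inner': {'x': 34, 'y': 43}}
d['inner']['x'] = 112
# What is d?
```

After line 1: d = {'inner': {'x': 34, 'y': 43}}
After line 2 (inner x overwritten): d = {'inner': {'x': 112, 'y': 43}}

{'inner': {'x': 112, 'y': 43}}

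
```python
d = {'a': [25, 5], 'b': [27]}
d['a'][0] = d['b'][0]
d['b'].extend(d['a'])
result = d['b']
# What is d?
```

After line 1: d = {'a': [25, 5], 'b': [27]}
After line 2 (a[0] = b[0] = 27): d = {'a': [27, 5], 'b': [27]}
After line 3 (b.extend(a) appends [27, 5]): d = {'a': [27, 5], 'b': [27, 27, 5]}
After line 4: result = d['b'] = [27, 27, 5]

{'a': [27, 5], 'b': [27, 27, 5]}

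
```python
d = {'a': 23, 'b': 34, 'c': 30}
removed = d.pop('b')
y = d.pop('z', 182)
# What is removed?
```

After line 1: d = {'a': 23, 'b': 34, 'c': 30}
After line 2 (pop 'b' returns 34): d = {'a': 23, 'c': 30}, removed = 34
After line 3 (pop 'z' missing, returns default 182): d = {'a': 23, 'c': 30}, y = 182

34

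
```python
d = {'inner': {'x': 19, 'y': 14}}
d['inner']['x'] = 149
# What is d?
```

After line 1: d = {'inner': {'x': 19, 'y': 14}}
After line 2 (inner x overwritten): d = {'inner': {'x': 149, 'y': 14}}

{'inner': {'x': 149, 'y': 14}}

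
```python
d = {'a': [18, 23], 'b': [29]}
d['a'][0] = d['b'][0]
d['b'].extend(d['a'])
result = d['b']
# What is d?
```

After line 1: d = {'a': [18, 23], 'b': [29]}
After line 2 (a[0] = b[0] = 29): d = {'a': [29, 23], 'b': [29]}
After line 3 (b.extend(a) appends [29, 23]): d = {'a': [29, 23], 'b': [29, 29, 23]}
After line 4: result = d['b'] = [29, 29, 23]

{'a': [29, 23], 'b': [29, 29, 23]}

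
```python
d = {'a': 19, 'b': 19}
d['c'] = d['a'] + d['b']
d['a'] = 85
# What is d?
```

After line 1: d = {'a': 19, 'b': 19}
After line 2 (d['c'] = 19 + 19): d = {'a': 19, 'b': 19, 'c': 38}
After line 3: d = {'a': 85, 'b': 19, 'c': 38}

{'a': 85, 'b': 19, 'c': 38}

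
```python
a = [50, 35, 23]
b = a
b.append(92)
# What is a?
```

After line 1: a = [50, 35, 23]
After line 2 (b = a is an alias, same object): a = [50, 35, 23], b = [50, 35, 23]
After line 3 (b.append mutates the shared list): a = [50, 35, 23, 92], b = [50, 35, 23, 92]

[50, 35, 23, 92]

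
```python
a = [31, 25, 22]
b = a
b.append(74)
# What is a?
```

After line 1: a = [31, 25, 22]
After line 2 (b = a is an alias, same object): a = [31, 25, 22], b = [31, 25, 22]
After line 3 (b.append mutates the shared list): a = [31, 25, 22, 74], b = [31, 25, 22, 74]

[31, 25, 22, 74]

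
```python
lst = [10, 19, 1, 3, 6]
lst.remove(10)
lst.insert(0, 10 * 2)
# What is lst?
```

After line 1: lst = [10, 19, 1, 3, 6]
After line 2 (remove first 10): lst = [19, 1, 3, 6]
After line 3 (insert 20 at index 0): lst = [20, 19, 1, 3, 6]

[20, 19, 1, 3, 6]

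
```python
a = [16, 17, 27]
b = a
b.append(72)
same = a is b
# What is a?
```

After line 1: a = [16, 17, 27]
After line 2 (b = a is an alias, same object): a = [16, 17, 27], b = [16, 17, 27]
After line 3 (b.append mutates the shared list): a = [16, 17, 27, 72], b = [16, 17, 27, 72]
After line 4 (same = a is b; same object -> True): same = True

[16, 17, 27, 72]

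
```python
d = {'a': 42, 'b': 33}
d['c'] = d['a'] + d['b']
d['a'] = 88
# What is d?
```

After line 1: d = {'a': 42, 'b': 33}
After line 2 (d['c'] = 42 + 33): d = {'a': 42, 'b': 33, 'c': 75}
After line 3: d = {'a': 88, 'b': 33, 'c': 75}

{'a': 88, 'b': 33, 'c': 75}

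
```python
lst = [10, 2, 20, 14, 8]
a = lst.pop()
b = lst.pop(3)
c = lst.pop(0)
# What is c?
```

After line 1: lst = [10, 2, 20, 14, 8]
After line 2 (pop() -> a = 8): lst = [10, 2, 20, 14]
After line 3 (pop(3) -> b = 14): lst = [10, 2, 20]
After line 4 (pop(0) -> c = 10): lst = [2, 20]

10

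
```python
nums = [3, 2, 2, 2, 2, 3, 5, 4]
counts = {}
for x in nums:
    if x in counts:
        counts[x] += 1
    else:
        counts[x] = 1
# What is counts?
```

Initial: counts = {}, nums = [3, 2, 2, 2, 2, 3, 5, 4]
See 3: counts = {3: 1}
See 2: counts = {3: 1, 2: 1}
See 2: counts = {3: 1, 2: 2}
See 2: counts = {3: 1, 2: 3}
See 2: counts = {3: 1, 2: 4}
See 3: counts = {3: 2, 2: 4}
See 5: counts = {3: 2, 2: 4, 5: 1}
See 4: counts = {3: 2, 2: 4, 5: 1, 4: 1}

{3: 2, 2: 4, 5: 1, 4: 1}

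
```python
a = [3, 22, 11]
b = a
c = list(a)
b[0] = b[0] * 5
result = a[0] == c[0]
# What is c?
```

After line 1: a = [3, 22, 11]
After line 2 (b = a, alias): a = [3, 22, 11], b = [3, 22, 11]
After line 3 (c = list(a) is a copy, new object): c = [3, 22, 11]
After line 4 (b[0] = 3 * 5 = 15; mutates shared a/b): a = b = [15, 22, 11], c = [3, 22, 11]
After line 5 (a[0] = 15, c[0] = 3; result = False)

[3, 22, 11]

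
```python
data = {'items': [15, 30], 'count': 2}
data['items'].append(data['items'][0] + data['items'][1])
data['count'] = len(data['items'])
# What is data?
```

After line 1: data = {'items': [15, 30], 'count': 2}
After line 2 (append 15 + 30 = 45): data = {'items': [15, 30, 45], 'count': 2}
After line 3 (count = len(items) = 3): data = {'items': [15, 30, 45], 'count': 3}

{'items': [15, 30, 45], 'count': 3}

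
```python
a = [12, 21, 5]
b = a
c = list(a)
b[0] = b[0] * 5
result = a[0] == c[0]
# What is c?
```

After line 1: a = [12, 21, 5]
After line 2 (b = a, alias): a = [12, 21, 5], b = [12, 21, 5]
After line 3 (c = list(a) is a copy, new object): c = [12, 21, 5]
After line 4 (b[0] = 12 * 5 = 60; mutates shared a/b): a = b = [60, 21, 5], c = [12, 21, 5]
After line 5 (a[0] = 60, c[0] = 12; result = False)

[12, 21, 5]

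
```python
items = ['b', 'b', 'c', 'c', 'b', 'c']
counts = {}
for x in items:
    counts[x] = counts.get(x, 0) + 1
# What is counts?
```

Initial: counts = {}, items = ['b', 'b', 'c', 'c', 'b', 'c']
See 'b': counts = {'b': 1}
See 'b': counts = {'b': 2}
See 'c': counts = {'b': 2, 'c': 1}
See 'c': counts = {'b': 2, 'c': 2}
See 'b': counts = {'b': 3, 'c': 2}
See 'c': counts = {'b': 3, 'c': 3}

{'b': 3, 'c': 3}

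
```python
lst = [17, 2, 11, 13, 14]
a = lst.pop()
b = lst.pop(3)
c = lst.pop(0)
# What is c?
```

After line 1: lst = [17, 2, 11, 13, 14]
After line 2 (pop() -> a = 14): lst = [17, 2, 11, 13]
After line 3 (pop(3) -> b = 13): lst = [17, 2, 11]
After line 4 (pop(0) -> c = 17): lst = [2, 11]

17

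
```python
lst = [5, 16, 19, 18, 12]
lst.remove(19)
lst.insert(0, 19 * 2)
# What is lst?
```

After line 1: lst = [5, 16, 19, 18, 12]
After line 2 (remove first 19): lst = [5, 16, 18, 12]
After line 3 (insert 38 at index 0): lst = [38, 5, 16, 18, 12]

[38, 5, 16, 18, 12]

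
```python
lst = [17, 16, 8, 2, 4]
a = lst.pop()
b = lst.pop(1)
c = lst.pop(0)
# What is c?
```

After line 1: lst = [17, 16, 8, 2, 4]
After line 2 (pop() -> a = 4): lst = [17, 16, 8, 2]
After line 3 (pop(1) -> b = 16): lst = [17, 8, 2]
After line 4 (pop(0) -> c = 17): lst = [8, 2]

17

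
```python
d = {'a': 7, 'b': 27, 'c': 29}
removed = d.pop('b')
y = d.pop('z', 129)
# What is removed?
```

After line 1: d = {'a': 7, 'b': 27, 'c': 29}
After line 2 (pop 'b' returns 27): d = {'a': 7, 'c': 29}, removed = 27
After line 3 (pop 'z' missing, returns default 129): d = {'a': 7, 'c': 29}, y = 129

27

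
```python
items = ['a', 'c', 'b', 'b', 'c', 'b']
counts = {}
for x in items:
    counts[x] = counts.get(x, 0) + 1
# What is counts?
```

Initial: counts = {}, items = ['a', 'c', 'b', 'b', 'c', 'b']
See 'a': counts = {'a': 1}
See 'c': counts = {'a': 1, 'c': 1}
See 'b': counts = {'a': 1, 'c': 1, 'b': 1}
See 'b': counts = {'a': 1, 'c': 1, 'b': 2}
See 'c': counts = {'a': 1, 'c': 2, 'b': 2}
See 'b': counts = {'a': 1, 'c': 2, 'b': 3}

{'a': 1, 'c': 2, 'b': 3}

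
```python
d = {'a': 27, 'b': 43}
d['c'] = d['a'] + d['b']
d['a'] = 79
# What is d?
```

After line 1: d = {'a': 27, 'b': 43}
After line 2 (d['c'] = 27 + 43): d = {'a': 27, 'b': 43, 'c': 70}
After line 3: d = {'a': 79, 'b': 43, 'c': 70}

{'a': 79, 'b': 43, 'c': 70}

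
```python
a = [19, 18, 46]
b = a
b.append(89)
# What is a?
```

After line 1: a = [19, 18, 46]
After line 2 (b = a is an alias, same object): a = [19, 18, 46], b = [19, 18, 46]
After line 3 (b.append mutates the shared list): a = [19, 18, 46, 89], b = [19, 18, 46, 89]

[19, 18, 46, 89]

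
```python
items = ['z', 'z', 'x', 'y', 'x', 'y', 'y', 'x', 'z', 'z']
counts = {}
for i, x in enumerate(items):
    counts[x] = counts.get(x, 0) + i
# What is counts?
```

Initial: counts = {}, items = ['z', 'z', 'x', 'y', 'x', 'y', 'y', 'x', 'z', 'z']
i=0, x='z': counts = {'z': 0}
i=1, x='z': counts = {'z': 1}
i=2, x='x': counts = {'z': 1, 'x': 2}
i=3, x='y': counts = {'z': 1, 'x': 2, 'y': 3}
i=4, x='x': counts = {'z': 1, 'x': 6, 'y': 3}
i=5, x='y': counts = {'z': 1, 'x': 6, 'y': 8}
i=6, x='y': counts = {'z': 1, 'x': 6, 'y': 14}
i=7, x='x': counts = {'z': 1, 'x': 13, 'y': 14}
i=8, x='z': counts = {'z': 9, 'x': 13, 'y': 14}
i=9, x='z': counts = {'z': 18, 'x': 13, 'y': 14}

{'z': 18, 'x': 13, 'y': 14}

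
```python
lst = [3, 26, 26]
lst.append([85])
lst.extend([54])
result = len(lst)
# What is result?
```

After line 1: lst = [3, 26, 26]
After line 2 (append adds [85] as single element): lst = [3, 26, 26, [85]]
After line 3 (extend unpacks [54], adds 54): lst = [3, 26, 26, [85], 54]
After line 4: result = len(lst) = 5

5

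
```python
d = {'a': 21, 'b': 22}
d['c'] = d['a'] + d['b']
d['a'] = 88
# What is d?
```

After line 1: d = {'a': 21, 'b': 22}
After line 2 (d['c'] = 21 + 22): d = {'a': 21, 'b': 22, 'c': 43}
After line 3: d = {'a': 88, 'b': 22, 'c': 43}

{'a': 88, 'b': 22, 'c': 43}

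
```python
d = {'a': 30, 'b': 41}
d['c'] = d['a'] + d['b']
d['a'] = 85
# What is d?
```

After line 1: d = {'a': 30, 'b': 41}
After line 2 (d['c'] = 30 + 41): d = {'a': 30, 'b': 41, 'c': 71}
After line 3: d = {'a': 85, 'b': 41, 'c': 71}

{'a': 85, 'b': 41, 'c': 71}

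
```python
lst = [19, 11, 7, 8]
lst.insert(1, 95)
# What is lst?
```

[19, 95, 11, 7, 8]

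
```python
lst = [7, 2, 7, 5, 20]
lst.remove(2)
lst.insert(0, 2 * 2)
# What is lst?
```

After line 1: lst = [7, 2, 7, 5, 20]
After line 2 (remove first 2): lst = [7, 7, 5, 20]
After line 3 (insert 4 at index 0): lst = [4, 7, 7, 5, 20]

[4, 7, 7, 5, 20]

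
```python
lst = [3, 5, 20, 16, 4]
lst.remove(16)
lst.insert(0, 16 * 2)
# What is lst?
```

After line 1: lst = [3, 5, 20, 16, 4]
After line 2 (remove first 16): lst = [3, 5, 20, 4]
After line 3 (insert 32 at index 0): lst = [32, 3, 5, 20, 4]

[32, 3, 5, 20, 4]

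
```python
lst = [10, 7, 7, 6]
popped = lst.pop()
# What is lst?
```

[10, 7, 7]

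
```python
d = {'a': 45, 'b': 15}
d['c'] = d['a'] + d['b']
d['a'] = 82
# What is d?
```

After line 1: d = {'a': 45, 'b': 15}
After line 2 (d['c'] = 45 + 15): d = {'a': 45, 'b': 15, 'c': 60}
After line 3: d = {'a': 82, 'b': 15, 'c': 60}

{'a': 82, 'b': 15, 'c': 60}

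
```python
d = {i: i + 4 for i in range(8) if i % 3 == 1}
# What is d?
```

{1: 5, 4: 8, 7: 11}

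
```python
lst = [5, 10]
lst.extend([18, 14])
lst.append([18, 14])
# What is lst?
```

After line 1: lst = [5, 10]
After line 2 (extend unpacks [18, 14]): lst = [5, 10, 18, 14]
After line 3 (append adds [18, 14] as single element): lst = [5, 10, 18, 14, [18, 14]]

[5, 10, 18, 14, [18, 14]]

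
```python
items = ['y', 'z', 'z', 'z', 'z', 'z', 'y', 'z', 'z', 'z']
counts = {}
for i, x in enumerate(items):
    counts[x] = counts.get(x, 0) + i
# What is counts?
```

Initial: counts = {}, items = ['y', 'z', 'z', 'z', 'z', 'z', 'y', 'z', 'z', 'z']
i=0, x='y': counts = {'y': 0}
i=1, x='z': counts = {'y': 0, 'z': 1}
i=2, x='z': counts = {'y': 0, 'z': 3}
i=3, x='z': counts = {'y': 0, 'z': 6}
i=4, x='z': counts = {'y': 0, 'z': 10}
i=5, x='z': counts = {'y': 0, 'z': 15}
i=6, x='y': counts = {'y': 6, 'z': 15}
i=7, x='z': counts = {'y': 6, 'z': 22}
i=8, x='z': counts = {'y': 6, 'z': 30}
i=9, x='z': counts = {'y': 6, 'z': 39}

{'y': 6, 'z': 39}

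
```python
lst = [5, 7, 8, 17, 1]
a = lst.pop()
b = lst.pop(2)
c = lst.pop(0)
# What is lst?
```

After line 1: lst = [5, 7, 8, 17, 1]
After line 2 (pop() -> a = 1): lst = [5, 7, 8, 17]
After line 3 (pop(2) -> b = 8): lst = [5, 7, 17]
After line 4 (pop(0) -> c = 5): lst = [7, 17]

[7, 17]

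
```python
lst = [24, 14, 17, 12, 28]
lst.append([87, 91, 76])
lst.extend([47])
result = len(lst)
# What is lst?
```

After line 1: lst = [24, 14, 17, 12, 28]
After line 2 (append adds [87, 91, 76] as single element): lst = [24, 14, 17, 12, 28, [87, 91, 76]]
After line 3 (extend unpacks [47], adds 47): lst = [24, 14, 17, 12, 28, [87, 91, 76], 47]
After line 4: result = len(lst) = 7

[24, 14, 17, 12, 28, [87, 91, 76], 47]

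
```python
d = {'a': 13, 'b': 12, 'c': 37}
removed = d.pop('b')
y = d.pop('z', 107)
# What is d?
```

After line 1: d = {'a': 13, 'b': 12, 'c': 37}
After line 2 (pop 'b' returns 12): d = {'a': 13, 'c': 37}, removed = 12
After line 3 (pop 'z' missing, returns default 107): d = {'a': 13, 'c': 37}, y = 107

{'a': 13, 'c': 37}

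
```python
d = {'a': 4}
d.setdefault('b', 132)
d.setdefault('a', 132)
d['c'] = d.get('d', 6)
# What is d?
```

After line 1: d = {'a': 4}
After line 2 (setdefault adds 'b'=132): d = {'a': 4, 'b': 132}
After line 3 (setdefault 'a' no-op, already exists): d = {'a': 4, 'b': 132}
After line 4 (get('d', 6) returns default since 'd' not in d): d = {'a': 4, 'b': 132, 'c': 6}

{'a': 4, 'b': 132, 'c': 6}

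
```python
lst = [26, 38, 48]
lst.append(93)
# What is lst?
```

[26, 38, 48, 93]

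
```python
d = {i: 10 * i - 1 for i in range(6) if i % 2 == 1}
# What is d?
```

{1: 9, 3: 29, 5: 49}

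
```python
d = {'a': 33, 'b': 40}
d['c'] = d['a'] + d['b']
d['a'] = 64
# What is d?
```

After line 1: d = {'a': 33, 'b': 40}
After line 2 (d['c'] = 33 + 40): d = {'a': 33, 'b': 40, 'c': 73}
After line 3: d = {'a': 64, 'b': 40, 'c': 73}

{'a': 64, 'b': 40, 'c': 73}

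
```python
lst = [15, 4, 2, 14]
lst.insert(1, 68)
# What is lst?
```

[15, 68, 4, 2, 14]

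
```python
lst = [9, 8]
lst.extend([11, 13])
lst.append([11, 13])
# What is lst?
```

After line 1: lst = [9, 8]
After line 2 (extend unpacks [11, 13]): lst = [9, 8, 11, 13]
After line 3 (append adds [11, 13] as single element): lst = [9, 8, 11, 13, [11, 13]]

[9, 8, 11, 13, [11, 13]]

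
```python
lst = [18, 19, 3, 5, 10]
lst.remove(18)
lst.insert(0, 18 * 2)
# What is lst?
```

After line 1: lst = [18, 19, 3, 5, 10]
After line 2 (remove first 18): lst = [19, 3, 5, 10]
After line 3 (insert 36 at index 0): lst = [36, 19, 3, 5, 10]

[36, 19, 3, 5, 10]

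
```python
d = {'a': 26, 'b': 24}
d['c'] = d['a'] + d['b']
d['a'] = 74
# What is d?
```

After line 1: d = {'a': 26, 'b': 24}
After line 2 (d['c'] = 26 + 24): d = {'a': 26, 'b': 24, 'c': 50}
After line 3: d = {'a': 74, 'b': 24, 'c': 50}

{'a': 74, 'b': 24, 'c': 50}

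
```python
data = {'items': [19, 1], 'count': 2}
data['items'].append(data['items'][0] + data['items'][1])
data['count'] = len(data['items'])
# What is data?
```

After line 1: data = {'items': [19, 1], 'count': 2}
After line 2 (append 19 + 1 = 20): data = {'items': [19, 1, 20], 'count': 2}
After line 3 (count = len(items) = 3): data = {'items': [19, 1, 20], 'count': 3}

{'items': [19, 1, 20], 'count': 3}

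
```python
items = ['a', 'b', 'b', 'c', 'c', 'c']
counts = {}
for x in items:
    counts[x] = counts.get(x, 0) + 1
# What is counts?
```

Initial: counts = {}, items = ['a', 'b', 'b', 'c', 'c', 'c']
See 'a': counts = {'a': 1}
See 'b': counts = {'a': 1, 'b': 1}
See 'b': counts = {'a': 1, 'b': 2}
See 'c': counts = {'a': 1, 'b': 2, 'c': 1}
See 'c': counts = {'a': 1, 'b': 2, 'c': 2}
See 'c': counts = {'a': 1, 'b': 2, 'c': 3}

{'a': 1, 'b': 2, 'c': 3}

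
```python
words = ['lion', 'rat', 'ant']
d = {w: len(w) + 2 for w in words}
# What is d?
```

{'lion': 6, 'rat': 5, 'ant': 5}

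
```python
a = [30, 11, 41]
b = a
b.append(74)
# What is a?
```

After line 1: a = [30, 11, 41]
After line 2 (b = a is an alias, same object): a = [30, 11, 41], b = [30, 11, 41]
After line 3 (b.append mutates the shared list): a = [30, 11, 41, 74], b = [30, 11, 41, 74]

[30, 11, 41, 74]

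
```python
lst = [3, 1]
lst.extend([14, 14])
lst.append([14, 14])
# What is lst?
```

After line 1: lst = [3, 1]
After line 2 (extend unpacks [14, 14]): lst = [3, 1, 14, 14]
After line 3 (append adds [14, 14] as single element): lst = [3, 1, 14, 14, [14, 14]]

[3, 1, 14, 14, [14, 14]]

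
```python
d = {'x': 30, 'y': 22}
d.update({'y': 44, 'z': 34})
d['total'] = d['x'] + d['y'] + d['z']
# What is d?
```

After line 1: d = {'x': 30, 'y': 22}
After line 2 (y overwritten, z added): d = {'x': 30, 'y': 44, 'z': 34}
After line 3 (total = 30 + 44 + 34 = 108): d = {'x': 30, 'y': 44, 'z': 34, 'total': 108}

{'x': 30, 'y': 44, 'z': 34, 'total': 108}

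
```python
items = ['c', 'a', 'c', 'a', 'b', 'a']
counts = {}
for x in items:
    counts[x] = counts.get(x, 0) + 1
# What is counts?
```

Initial: counts = {}, items = ['c', 'a', 'c', 'a', 'b', 'a']
See 'c': counts = {'c': 1}
See 'a': counts = {'c': 1, 'a': 1}
See 'c': counts = {'c': 2, 'a': 1}
See 'a': counts = {'c': 2, 'a': 2}
See 'b': counts = {'c': 2, 'a': 2, 'b': 1}
See 'a': counts = {'c': 2, 'a': 3, 'b': 1}

{'c': 2, 'a': 3, 'b': 1}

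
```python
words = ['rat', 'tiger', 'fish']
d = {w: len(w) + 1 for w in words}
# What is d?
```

{'rat': 4, 'tiger': 6, 'fish': 5}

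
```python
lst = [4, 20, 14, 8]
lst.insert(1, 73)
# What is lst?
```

[4, 73, 20, 14, 8]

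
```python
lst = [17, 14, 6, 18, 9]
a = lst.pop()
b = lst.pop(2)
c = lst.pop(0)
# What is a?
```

After line 1: lst = [17, 14, 6, 18, 9]
After line 2 (pop() -> a = 9): lst = [17, 14, 6, 18]
After line 3 (pop(2) -> b = 6): lst = [17, 14, 18]
After line 4 (pop(0) -> c = 17): lst = [14, 18]

9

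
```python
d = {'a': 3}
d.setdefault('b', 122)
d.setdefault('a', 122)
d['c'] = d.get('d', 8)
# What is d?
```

After line 1: d = {'a': 3}
After line 2 (setdefault adds 'b'=122): d = {'a': 3, 'b': 122}
After line 3 (setdefault 'a' no-op, already exists): d = {'a': 3, 'b': 122}
After line 4 (get('d', 8) returns default since 'd' not in d): d = {'a': 3, 'b': 122, 'c': 8}

{'a': 3, 'b': 122, 'c': 8}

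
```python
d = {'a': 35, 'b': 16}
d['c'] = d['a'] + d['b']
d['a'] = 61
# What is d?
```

After line 1: d = {'a': 35, 'b': 16}
After line 2 (d['c'] = 35 + 16): d = {'a': 35, 'b': 16, 'c': 51}
After line 3: d = {'a': 61, 'b': 16, 'c': 51}

{'a': 61, 'b': 16, 'c': 51}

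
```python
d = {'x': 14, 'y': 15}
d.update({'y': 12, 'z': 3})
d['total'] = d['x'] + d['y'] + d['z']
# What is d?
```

After line 1: d = {'x': 14, 'y': 15}
After line 2 (y overwritten, z added): d = {'x': 14, 'y': 12, 'z': 3}
After line 3 (total = 14 + 12 + 3 = 29): d = {'x': 14, 'y': 12, 'z': 3, 'total': 29}

{'x': 14, 'y': 12, 'z': 3, 'total': 29}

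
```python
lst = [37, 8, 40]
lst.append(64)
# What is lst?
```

[37, 8, 40, 64]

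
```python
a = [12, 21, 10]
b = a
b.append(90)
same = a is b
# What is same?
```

After line 1: a = [12, 21, 10]
After line 2 (b = a is an alias, same object): a = [12, 21, 10], b = [12, 21, 10]
After line 3 (b.append mutates the shared list): a = [12, 21, 10, 90], b = [12, 21, 10, 90]
After line 4 (same = a is b; same object -> True): same = True

True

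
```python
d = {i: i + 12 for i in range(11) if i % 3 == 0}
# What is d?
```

{0: 12, 3: 15, 6: 18, 9: 21}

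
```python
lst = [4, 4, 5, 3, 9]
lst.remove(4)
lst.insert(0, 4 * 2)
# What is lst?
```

After line 1: lst = [4, 4, 5, 3, 9]
After line 2 (remove first 4): lst = [4, 5, 3, 9]
After line 3 (insert 8 at index 0): lst = [8, 4, 5, 3, 9]

[8, 4, 5, 3, 9]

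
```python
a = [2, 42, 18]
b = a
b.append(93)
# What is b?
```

After line 1: a = [2, 42, 18]
After line 2 (b = a is an alias, same object): a = [2, 42, 18], b = [2, 42, 18]
After line 3 (b.append mutates the shared list): a = [2, 42, 18, 93], b = [2, 42, 18, 93]

[2, 42, 18, 93]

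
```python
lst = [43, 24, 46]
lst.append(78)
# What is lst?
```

[43, 24, 46, 78]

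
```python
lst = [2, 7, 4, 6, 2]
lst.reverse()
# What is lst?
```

[2, 6, 4, 7, 2]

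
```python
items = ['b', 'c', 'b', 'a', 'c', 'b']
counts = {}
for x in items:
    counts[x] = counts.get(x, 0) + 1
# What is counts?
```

Initial: counts = {}, items = ['b', 'c', 'b', 'a', 'c', 'b']
See 'b': counts = {'b': 1}
See 'c': counts = {'b': 1, 'c': 1}
See 'b': counts = {'b': 2, 'c': 1}
See 'a': counts = {'b': 2, 'c': 1, 'a': 1}
See 'c': counts = {'b': 2, 'c': 2, 'a': 1}
See 'b': counts = {'b': 3, 'c': 2, 'a': 1}

{'b': 3, 'c': 2, 'a': 1}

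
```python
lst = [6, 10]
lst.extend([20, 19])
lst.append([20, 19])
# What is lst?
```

After line 1: lst = [6, 10]
After line 2 (extend unpacks [20, 19]): lst = [6, 10, 20, 19]
After line 3 (append adds [20, 19] as single element): lst = [6, 10, 20, 19, [20, 19]]

[6, 10, 20, 19, [20, 19]]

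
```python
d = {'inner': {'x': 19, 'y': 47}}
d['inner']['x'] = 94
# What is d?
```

After line 1: d = {'inner': {'x': 19, 'y': 47}}
After line 2 (inner x overwritten): d = {'inner': {'x': 94, 'y': 47}}

{'inner': {'x': 94, 'y': 47}}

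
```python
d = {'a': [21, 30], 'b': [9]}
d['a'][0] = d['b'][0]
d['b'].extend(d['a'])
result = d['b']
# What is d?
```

After line 1: d = {'a': [21, 30], 'b': [9]}
After line 2 (a[0] = b[0] = 9): d = {'a': [9, 30], 'b': [9]}
After line 3 (b.extend(a) appends [9, 30]): d = {'a': [9, 30], 'b': [9, 9, 30]}
After line 4: result = d['b'] = [9, 9, 30]

{'a': [9, 30], 'b': [9, 9, 30]}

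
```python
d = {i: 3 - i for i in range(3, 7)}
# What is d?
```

{3: 0, 4: -1, 5: -2, 6: -3}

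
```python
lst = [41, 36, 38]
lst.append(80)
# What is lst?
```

[41, 36, 38, 80]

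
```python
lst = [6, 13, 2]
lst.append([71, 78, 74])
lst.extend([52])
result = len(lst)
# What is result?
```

After line 1: lst = [6, 13, 2]
After line 2 (append adds [71, 78, 74] as single element): lst = [6, 13, 2, [71, 78, 74]]
After line 3 (extend unpacks [52], adds 52): lst = [6, 13, 2, [71, 78, 74], 52]
After line 4: result = len(lst) = 5

5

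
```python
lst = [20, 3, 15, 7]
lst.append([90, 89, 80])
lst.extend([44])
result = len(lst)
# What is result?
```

After line 1: lst = [20, 3, 15, 7]
After line 2 (append adds [90, 89, 80] as single element): lst = [20, 3, 15, 7, [90, 89, 80]]
After line 3 (extend unpacks [44], adds 44): lst = [20, 3, 15, 7, [90, 89, 80], 44]
After line 4: result = len(lst) = 6

6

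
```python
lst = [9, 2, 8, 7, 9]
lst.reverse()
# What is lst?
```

[9, 7, 8, 2, 9]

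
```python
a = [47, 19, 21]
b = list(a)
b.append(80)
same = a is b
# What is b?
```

After line 1: a = [47, 19, 21]
After line 2 (b = list(a) is a shallow copy, new object): a = [47, 19, 21], b = [47, 19, 21]
After line 3 (append only mutates b): a = [47, 19, 21], b = [47, 19, 21, 80]
After line 4 (same = a is b; different objects -> False): same = False

[47, 19, 21, 80]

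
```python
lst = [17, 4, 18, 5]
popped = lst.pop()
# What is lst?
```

[17, 4, 18]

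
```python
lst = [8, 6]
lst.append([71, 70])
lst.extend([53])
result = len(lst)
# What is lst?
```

After line 1: lst = [8, 6]
After line 2 (append adds [71, 70] as single element): lst = [8, 6, [71, 70]]
After line 3 (extend unpacks [53], adds 53): lst = [8, 6, [71, 70], 53]
After line 4: result = len(lst) = 4

[8, 6, [71, 70], 53]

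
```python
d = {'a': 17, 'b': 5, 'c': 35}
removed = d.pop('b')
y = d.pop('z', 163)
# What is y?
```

After line 1: d = {'a': 17, 'b': 5, 'c': 35}
After line 2 (pop 'b' returns 5): d = {'a': 17, 'c': 35}, removed = 5
After line 3 (pop 'z' missing, returns default 163): d = {'a': 17, 'c': 35}, y = 163

163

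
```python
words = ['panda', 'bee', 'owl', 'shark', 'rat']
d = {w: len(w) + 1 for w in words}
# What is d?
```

{'panda': 6, 'bee': 4, 'owl': 4, 'shark': 6, 'rat': 4}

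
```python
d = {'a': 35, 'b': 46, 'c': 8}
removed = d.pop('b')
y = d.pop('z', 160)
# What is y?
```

After line 1: d = {'a': 35, 'b': 46, 'c': 8}
After line 2 (pop 'b' returns 46): d = {'a': 35, 'c': 8}, removed = 46
After line 3 (pop 'z' missing, returns default 160): d = {'a': 35, 'c': 8}, y = 160

160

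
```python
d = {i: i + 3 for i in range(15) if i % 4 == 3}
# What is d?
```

{3: 6, 7: 10, 11: 14}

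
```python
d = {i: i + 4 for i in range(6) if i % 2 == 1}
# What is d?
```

{1: 5, 3: 7, 5: 9}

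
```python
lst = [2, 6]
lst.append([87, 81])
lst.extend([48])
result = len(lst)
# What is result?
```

After line 1: lst = [2, 6]
After line 2 (append adds [87, 81] as single element): lst = [2, 6, [87, 81]]
After line 3 (extend unpacks [48], adds 48): lst = [2, 6, [87, 81], 48]
After line 4: result = len(lst) = 4

4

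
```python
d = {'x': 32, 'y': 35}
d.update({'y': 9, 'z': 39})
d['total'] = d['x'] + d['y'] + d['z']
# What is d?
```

After line 1: d = {'x': 32, 'y': 35}
After line 2 (y overwritten, z added): d = {'x': 32, 'y': 9, 'z': 39}
After line 3 (total = 32 + 9 + 39 = 80): d = {'x': 32, 'y': 9, 'z': 39, 'total': 80}

{'x': 32, 'y': 9, 'z': 39, 'total': 80}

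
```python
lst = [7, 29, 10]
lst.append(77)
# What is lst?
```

[7, 29, 10, 77]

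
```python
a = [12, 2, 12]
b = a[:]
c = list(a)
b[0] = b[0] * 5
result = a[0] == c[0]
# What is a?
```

After line 1: a = [12, 2, 12]
After line 2 (b = a[:], copy): a = [12, 2, 12], b = [12, 2, 12]
After line 3 (c = list(a) is a copy, new object): c = [12, 2, 12]
After line 4 (b[0] = 12 * 5 = 60; only b mutates (copy)): a = [12, 2, 12], b = [60, 2, 12], c = [12, 2, 12]
After line 5 (a[0] = 12, c[0] = 12; result = True)

[12, 2, 12]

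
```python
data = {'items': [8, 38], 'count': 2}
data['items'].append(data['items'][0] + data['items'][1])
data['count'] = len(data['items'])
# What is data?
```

After line 1: data = {'items': [8, 38], 'count': 2}
After line 2 (append 8 + 38 = 46): data = {'items': [8, 38, 46], 'count': 2}
After line 3 (count = len(items) = 3): data = {'items': [8, 38, 46], 'count': 3}

{'items': [8, 38, 46], 'count': 3}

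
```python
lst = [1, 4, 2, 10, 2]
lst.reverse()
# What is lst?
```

[2, 10, 2, 4, 1]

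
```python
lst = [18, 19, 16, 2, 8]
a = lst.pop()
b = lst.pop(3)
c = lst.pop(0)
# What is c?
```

After line 1: lst = [18, 19, 16, 2, 8]
After line 2 (pop() -> a = 8): lst = [18, 19, 16, 2]
After line 3 (pop(3) -> b = 2): lst = [18, 19, 16]
After line 4 (pop(0) -> c = 18): lst = [19, 16]

18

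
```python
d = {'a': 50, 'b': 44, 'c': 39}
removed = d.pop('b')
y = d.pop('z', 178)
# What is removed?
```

After line 1: d = {'a': 50, 'b': 44, 'c': 39}
After line 2 (pop 'b' returns 44): d = {'a': 50, 'c': 39}, removed = 44
After line 3 (pop 'z' missing, returns default 178): d = {'a': 50, 'c': 39}, y = 178

44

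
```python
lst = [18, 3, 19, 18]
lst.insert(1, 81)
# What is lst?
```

[18, 81, 3, 19, 18]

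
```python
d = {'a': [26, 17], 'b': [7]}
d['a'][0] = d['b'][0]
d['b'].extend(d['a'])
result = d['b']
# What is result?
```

After line 1: d = {'a': [26, 17], 'b': [7]}
After line 2 (a[0] = b[0] = 7): d = {'a': [7, 17], 'b': [7]}
After line 3 (b.extend(a) appends [7, 17]): d = {'a': [7, 17], 'b': [7, 7, 17]}
After line 4: result = d['b'] = [7, 7, 17]

[7, 7, 17]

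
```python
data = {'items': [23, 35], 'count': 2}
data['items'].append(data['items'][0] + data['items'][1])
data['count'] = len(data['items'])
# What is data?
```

After line 1: data = {'items': [23, 35], 'count': 2}
After line 2 (append 23 + 35 = 58): data = {'items': [23, 35, 58], 'count': 2}
After line 3 (count = len(items) = 3): data = {'items': [23, 35, 58], 'count': 3}

{'items': [23, 35, 58], 'count': 3}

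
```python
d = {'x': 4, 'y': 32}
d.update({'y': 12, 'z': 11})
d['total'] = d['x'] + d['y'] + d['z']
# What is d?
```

After line 1: d = {'x': 4, 'y': 32}
After line 2 (y overwritten, z added): d = {'x': 4, 'y': 12, 'z': 11}
After line 3 (total = 4 + 12 + 11 = 27): d = {'x': 4, 'y': 12, 'z': 11, 'total': 27}

{'x': 4, 'y': 12, 'z': 11, 'total': 27}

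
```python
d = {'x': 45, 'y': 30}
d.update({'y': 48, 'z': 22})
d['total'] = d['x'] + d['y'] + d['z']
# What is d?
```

After line 1: d = {'x': 45, 'y': 30}
After line 2 (y overwritten, z added): d = {'x': 45, 'y': 48, 'z': 22}
After line 3 (total = 45 + 48 + 22 = 115): d = {'x': 45, 'y': 48, 'z': 22, 'total': 115}

{'x': 45, 'y': 48, 'z': 22, 'total': 115}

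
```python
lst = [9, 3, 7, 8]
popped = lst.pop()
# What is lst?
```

[9, 3, 7]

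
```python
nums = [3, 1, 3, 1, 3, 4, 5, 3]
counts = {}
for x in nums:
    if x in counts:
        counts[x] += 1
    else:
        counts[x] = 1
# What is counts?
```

Initial: counts = {}, nums = [3, 1, 3, 1, 3, 4, 5, 3]
See 3: counts = {3: 1}
See 1: counts = {3: 1, 1: 1}
See 3: counts = {3: 2, 1: 1}
See 1: counts = {3: 2, 1: 2}
See 3: counts = {3: 3, 1: 2}
See 4: counts = {3: 3, 1: 2, 4: 1}
See 5: counts = {3: 3, 1: 2, 4: 1, 5: 1}
See 3: counts = {3: 4, 1: 2, 4: 1, 5: 1}

{3: 4, 1: 2, 4: 1, 5: 1}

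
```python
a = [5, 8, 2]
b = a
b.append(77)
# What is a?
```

After line 1: a = [5, 8, 2]
After line 2 (b = a is an alias, same object): a = [5, 8, 2], b = [5, 8, 2]
After line 3 (b.append mutates the shared list): a = [5, 8, 2, 77], b = [5, 8, 2, 77]

[5, 8, 2, 77]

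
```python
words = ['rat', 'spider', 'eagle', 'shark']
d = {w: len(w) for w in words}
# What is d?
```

{'rat': 3, 'spider': 6, 'eagle': 5, 'shark': 5}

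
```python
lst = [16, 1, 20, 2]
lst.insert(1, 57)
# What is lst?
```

[16, 57, 1, 20, 2]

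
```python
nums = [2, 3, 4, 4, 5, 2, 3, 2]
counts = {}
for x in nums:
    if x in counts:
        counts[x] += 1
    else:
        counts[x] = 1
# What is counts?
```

Initial: counts = {}, nums = [2, 3, 4, 4, 5, 2, 3, 2]
See 2: counts = {2: 1}
See 3: counts = {2: 1, 3: 1}
See 4: counts = {2: 1, 3: 1, 4: 1}
See 4: counts = {2: 1, 3: 1, 4: 2}
See 5: counts = {2: 1, 3: 1, 4: 2, 5: 1}
See 2: counts = {2: 2, 3: 1, 4: 2, 5: 1}
See 3: counts = {2: 2, 3: 2, 4: 2, 5: 1}
See 2: counts = {2: 3, 3: 2, 4: 2, 5: 1}

{2: 3, 3: 2, 4: 2, 5: 1}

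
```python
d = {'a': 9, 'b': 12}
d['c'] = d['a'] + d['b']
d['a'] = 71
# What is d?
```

After line 1: d = {'a': 9, 'b': 12}
After line 2 (d['c'] = 9 + 12): d = {'a': 9, 'b': 12, 'c': 21}
After line 3: d = {'a': 71, 'b': 12, 'c': 21}

{'a': 71, 'b': 12, 'c': 21}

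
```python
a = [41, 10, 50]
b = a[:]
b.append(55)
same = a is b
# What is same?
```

After line 1: a = [41, 10, 50]
After line 2 (b = a[:] is a shallow copy, new object): a = [41, 10, 50], b = [41, 10, 50]
After line 3 (append only mutates b): a = [41, 10, 50], b = [41, 10, 50, 55]
After line 4 (same = a is b; different objects -> False): same = False

False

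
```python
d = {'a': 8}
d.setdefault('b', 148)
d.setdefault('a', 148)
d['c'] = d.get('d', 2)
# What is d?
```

After line 1: d = {'a': 8}
After line 2 (setdefault adds 'b'=148): d = {'a': 8, 'b': 148}
After line 3 (setdefault 'a' no-op, already exists): d = {'a': 8, 'b': 148}
After line 4 (get('d', 2) returns default since 'd' not in d): d = {'a': 8, 'b': 148, 'c': 2}

{'a': 8, 'b': 148, 'c': 2}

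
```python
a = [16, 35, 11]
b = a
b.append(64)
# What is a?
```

After line 1: a = [16, 35, 11]
After line 2 (b = a is an alias, same object): a = [16, 35, 11], b = [16, 35, 11]
After line 3 (b.append mutates the shared list): a = [16, 35, 11, 64], b = [16, 35, 11, 64]

[16, 35, 11, 64]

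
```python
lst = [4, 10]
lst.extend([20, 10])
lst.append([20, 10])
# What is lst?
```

After line 1: lst = [4, 10]
After line 2 (extend unpacks [20, 10]): lst = [4, 10, 20, 10]
After line 3 (append adds [20, 10] as single element): lst = [4, 10, 20, 10, [20, 10]]

[4, 10, 20, 10, [20, 10]]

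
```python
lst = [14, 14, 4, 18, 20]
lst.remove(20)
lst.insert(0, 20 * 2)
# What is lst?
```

After line 1: lst = [14, 14, 4, 18, 20]
After line 2 (remove first 20): lst = [14, 14, 4, 18]
After line 3 (insert 40 at index 0): lst = [40, 14, 14, 4, 18]

[40, 14, 14, 4, 18]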